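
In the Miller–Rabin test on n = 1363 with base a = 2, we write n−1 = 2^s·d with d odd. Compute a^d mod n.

1363 − 1 = 1362 = 2^1 · 681, so d = 681.
2^1 ≡ 2 (mod 1363)
2^2 ≡ 2^2 = 4 ≡ 4 (mod 1363)
2^4 ≡ 4^2 = 16 ≡ 16 (mod 1363)
2^8 ≡ 16^2 = 256 ≡ 256 (mod 1363)
2^16 ≡ 256^2 = 65536 ≡ 112 (mod 1363)
2^32 ≡ 112^2 = 12544 ≡ 277 (mod 1363)
2^64 ≡ 277^2 = 76729 ≡ 401 (mod 1363)
2^128 ≡ 401^2 = 160801 ≡ 1330 (mod 1363)
2^256 ≡ 1330^2 = 1768900 ≡ 1089 (mod 1363)
2^512 ≡ 1089^2 = 1185921 ≡ 111 (mod 1363)
681 = 512 + 128 + 32 + 8 + 1 in binary powers of 2.
So 2^681 ≡ 111 · 1330 · 277 · 256 · 2 ≡ 686 (mod 1363).
Squaring chain: 686; never reaches −1, so base 2 is a Miller–Rabin witness that 1363 is composite.

686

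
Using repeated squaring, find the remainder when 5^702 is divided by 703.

628

5^1 ≡ 5 (mod 703)
5^2 ≡ 5^2 = 25 ≡ 25 (mod 703)
5^4 ≡ 25^2 = 625 ≡ 625 (mod 703)
5^8 ≡ 625^2 = 390625 ≡ 460 (mod 703)
5^16 ≡ 460^2 = 211600 ≡ 700 (mod 703)
5^32 ≡ 700^2 = 490000 ≡ 9 (mod 703)
5^64 ≡ 9^2 = 81 ≡ 81 (mod 703)
5^128 ≡ 81^2 = 6561 ≡ 234 (mod 703)
5^256 ≡ 234^2 = 54756 ≡ 625 (mod 703)
5^512 ≡ 625^2 = 390625 ≡ 460 (mod 703)
702 = 512 + 128 + 32 + 16 + 8 + 4 + 2 in binary powers of 2.
So 5^702 ≡ 460 · 234 · 9 · 700 · 460 · 625 · 25 ≡ 628 (mod 703).
Since 628 ≠ 1, base 5 is a Fermat witness: 703 is composite.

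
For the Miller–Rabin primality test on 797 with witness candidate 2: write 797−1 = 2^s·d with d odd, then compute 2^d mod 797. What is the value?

797 − 1 = 796 = 2^2 · 199, so d = 199.
2^1 ≡ 2 (mod 797)
2^2 ≡ 2^2 = 4 ≡ 4 (mod 797)
2^4 ≡ 4^2 = 16 ≡ 16 (mod 797)
2^8 ≡ 16^2 = 256 ≡ 256 (mod 797)
2^16 ≡ 256^2 = 65536 ≡ 182 (mod 797)
2^32 ≡ 182^2 = 33124 ≡ 447 (mod 797)
2^64 ≡ 447^2 = 199809 ≡ 559 (mod 797)
2^128 ≡ 559^2 = 312481 ≡ 57 (mod 797)
199 = 128 + 64 + 4 + 2 + 1 in binary powers of 2.
So 2^199 ≡ 57 · 559 · 16 · 4 · 2 ≡ 215 (mod 797).
Squaring chain: 215 → 796; reaches −1, so base 2 does not prove 797 composite.

215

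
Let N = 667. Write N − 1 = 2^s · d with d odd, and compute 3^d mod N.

667 − 1 = 666 = 2^1 · 333, so d = 333.
3^1 ≡ 3 (mod 667)
3^2 ≡ 3^2 = 9 ≡ 9 (mod 667)
3^4 ≡ 9^2 = 81 ≡ 81 (mod 667)
3^8 ≡ 81^2 = 6561 ≡ 558 (mod 667)
3^16 ≡ 558^2 = 311364 ≡ 542 (mod 667)
3^32 ≡ 542^2 = 293764 ≡ 284 (mod 667)
3^64 ≡ 284^2 = 80656 ≡ 616 (mod 667)
3^128 ≡ 616^2 = 379456 ≡ 600 (mod 667)
3^256 ≡ 600^2 = 360000 ≡ 487 (mod 667)
333 = 256 + 64 + 8 + 4 + 1 in binary powers of 2.
So 3^333 ≡ 487 · 616 · 558 · 81 · 3 ≡ 188 (mod 667).
Squaring chain: 188; never reaches −1, so base 3 is a Miller–Rabin witness that 667 is composite.

188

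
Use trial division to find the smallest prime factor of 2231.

2231 is odd.
Digit sum 8, not divisible by 3.
Ends in 1: not divisible by 5.
7: 2231 = 7·318 + 5
11: 2231 = 11·202 + 9
13: 2231 = 13·171 + 8
17: 2231 = 17·131 + 4
19: 2231 = 19·117 + 8
23: 2231 = 23·97

23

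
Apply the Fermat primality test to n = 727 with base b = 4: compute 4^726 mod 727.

4^1 ≡ 4 (mod 727)
4^2 ≡ 4^2 = 16 ≡ 16 (mod 727)
4^4 ≡ 16^2 = 256 ≡ 256 (mod 727)
4^8 ≡ 256^2 = 65536 ≡ 106 (mod 727)
4^16 ≡ 106^2 = 11236 ≡ 331 (mod 727)
4^32 ≡ 331^2 = 109561 ≡ 511 (mod 727)
4^64 ≡ 511^2 = 261121 ≡ 128 (mod 727)
4^128 ≡ 128^2 = 16384 ≡ 390 (mod 727)
4^256 ≡ 390^2 = 152100 ≡ 157 (mod 727)
4^512 ≡ 157^2 = 24649 ≡ 658 (mod 727)
726 = 512 + 128 + 64 + 16 + 4 + 2 in binary powers of 2.
So 4^726 ≡ 658 · 390 · 128 · 331 · 256 · 16 ≡ 1 (mod 727).
Since the result is 1, base 4 gives no evidence that 727 is composite.

1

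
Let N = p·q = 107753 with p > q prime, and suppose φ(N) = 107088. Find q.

277

φ(n) = (p−1)(q−1) = n − (p+q) + 1, so p + q = 107753 − 107088 + 1 = 666.
p and q are the roots of t² − 666t + 107753 = 0.
Discriminant: 666² − 4·107753 = 443556 − 431012 = 12544; √12544 = 112.
q = (666 − 112)/2 = 277, p = (666 + 112)/2 = 389.
Check: 277 · 389 = 107753.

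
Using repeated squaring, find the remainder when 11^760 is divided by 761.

11^1 ≡ 11 (mod 761)
11^2 ≡ 11^2 = 121 ≡ 121 (mod 761)
11^4 ≡ 121^2 = 14641 ≡ 182 (mod 761)
11^8 ≡ 182^2 = 33124 ≡ 401 (mod 761)
11^16 ≡ 401^2 = 160801 ≡ 230 (mod 761)
11^32 ≡ 230^2 = 52900 ≡ 391 (mod 761)
11^64 ≡ 391^2 = 152881 ≡ 681 (mod 761)
11^128 ≡ 681^2 = 463761 ≡ 312 (mod 761)
11^256 ≡ 312^2 = 97344 ≡ 697 (mod 761)
11^512 ≡ 697^2 = 485809 ≡ 291 (mod 761)
760 = 512 + 128 + 64 + 32 + 16 + 8 in binary powers of 2.
So 11^760 ≡ 291 · 312 · 681 · 391 · 230 · 401 ≡ 1 (mod 761).
Since the result is 1, base 11 gives no evidence that 761 is composite.

1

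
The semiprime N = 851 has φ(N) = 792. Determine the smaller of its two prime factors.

φ(n) = (p−1)(q−1) = n − (p+q) + 1, so p + q = 851 − 792 + 1 = 60.
p and q are the roots of t² − 60t + 851 = 0.
Discriminant: 60² − 4·851 = 3600 − 3404 = 196; √196 = 14.
q = (60 − 14)/2 = 23, p = (60 + 14)/2 = 37.
Check: 23 · 37 = 851.

23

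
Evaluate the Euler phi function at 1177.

1060

Factor: 1177 = 11 · 107.
φ(1177) = (11−1) · (107−1) = 10 · 106 = 1060.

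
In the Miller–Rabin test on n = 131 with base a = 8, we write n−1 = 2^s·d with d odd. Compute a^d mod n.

131 − 1 = 130 = 2^1 · 65, so d = 65.
8^1 ≡ 8 (mod 131)
8^2 ≡ 8^2 = 64 ≡ 64 (mod 131)
8^4 ≡ 64^2 = 4096 ≡ 35 (mod 131)
8^8 ≡ 35^2 = 1225 ≡ 46 (mod 131)
8^16 ≡ 46^2 = 2116 ≡ 20 (mod 131)
8^32 ≡ 20^2 = 400 ≡ 7 (mod 131)
8^64 ≡ 7^2 = 49 ≡ 49 (mod 131)
65 = 64 + 1 in binary powers of 2.
So 8^65 ≡ 49 · 8 ≡ 130 (mod 131).
Since 8^d ≡ 130 (mod 131), base 8 does not prove 131 composite.

130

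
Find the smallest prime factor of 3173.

19

3173 is odd.
Digit sum 14, not divisible by 3.
Ends in 3: not divisible by 5.
7: 3173 = 7·453 + 2
11: 3173 = 11·288 + 5
13: 3173 = 13·244 + 1
17: 3173 = 17·186 + 11
19: 3173 = 19·167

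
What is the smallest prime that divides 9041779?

9041779 is odd.
Digit sum 37, not divisible by 3.
Ends in 9: not divisible by 5.
7: 9041779 = 7·1291682 + 5
11: 9041779 = 11·821979 + 10
13: 9041779 = 13·695521 + 6
17: 9041779 = 17·531869 + 6
19: 9041779 = 19·475883 + 2
23: 9041779 = 23·393120 + 19
29: 9041779 = 29·311785 + 14
31: 9041779 = 31·291670 + 9
37: 9041779 = 37·244372 + 15
41: 9041779 = 41·220531 + 8
43: 9041779 = 43·210273 + 40
47: 9041779 = 47·192378 + 13
53: 9041779 = 53·170599 + 32
59: 9041779 = 59·153250 + 29
61: 9041779 = 61·148225 + 54
67: 9041779 = 67·134951 + 62
71: 9041779 = 71·127349

71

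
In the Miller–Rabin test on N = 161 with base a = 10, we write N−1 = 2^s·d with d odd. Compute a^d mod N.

161 − 1 = 160 = 2^5 · 5, so d = 5.
10^1 ≡ 10 (mod 161)
10^2 ≡ 10^2 = 100 ≡ 100 (mod 161)
10^4 ≡ 100^2 = 10000 ≡ 18 (mod 161)
5 = 4 + 1 in binary powers of 2.
So 10^5 ≡ 18 · 10 ≡ 19 (mod 161).
Squaring chain: 19 → 39 → 72 → 32 → 58; never reaches −1, so base 10 is a Miller–Rabin witness that 161 is composite.

19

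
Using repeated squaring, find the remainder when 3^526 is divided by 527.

121

3^1 ≡ 3 (mod 527)
3^2 ≡ 3^2 = 9 ≡ 9 (mod 527)
3^4 ≡ 9^2 = 81 ≡ 81 (mod 527)
3^8 ≡ 81^2 = 6561 ≡ 237 (mod 527)
3^16 ≡ 237^2 = 56169 ≡ 307 (mod 527)
3^32 ≡ 307^2 = 94249 ≡ 443 (mod 527)
3^64 ≡ 443^2 = 196249 ≡ 205 (mod 527)
3^128 ≡ 205^2 = 42025 ≡ 392 (mod 527)
3^256 ≡ 392^2 = 153664 ≡ 307 (mod 527)
3^512 ≡ 307^2 = 94249 ≡ 443 (mod 527)
526 = 512 + 8 + 4 + 2 in binary powers of 2.
So 3^526 ≡ 443 · 237 · 81 · 9 ≡ 121 (mod 527).
Since 121 ≠ 1, base 3 is a Fermat witness: 527 is composite.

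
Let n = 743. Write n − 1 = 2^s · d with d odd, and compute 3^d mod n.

1

743 − 1 = 742 = 2^1 · 371, so d = 371.
3^1 ≡ 3 (mod 743)
3^2 ≡ 3^2 = 9 ≡ 9 (mod 743)
3^4 ≡ 9^2 = 81 ≡ 81 (mod 743)
3^8 ≡ 81^2 = 6561 ≡ 617 (mod 743)
3^16 ≡ 617^2 = 380689 ≡ 273 (mod 743)
3^32 ≡ 273^2 = 74529 ≡ 229 (mod 743)
3^64 ≡ 229^2 = 52441 ≡ 431 (mod 743)
3^128 ≡ 431^2 = 185761 ≡ 11 (mod 743)
3^256 ≡ 11^2 = 121 ≡ 121 (mod 743)
371 = 256 + 64 + 32 + 16 + 2 + 1 in binary powers of 2.
So 3^371 ≡ 121 · 431 · 229 · 273 · 9 · 3 ≡ 1 (mod 743).
Since 3^d ≡ 1 (mod 743), base 3 does not prove 743 composite.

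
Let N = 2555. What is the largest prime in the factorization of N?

73

2555 = 5 · 511
511 = 7 · 73
73 is prime.
So 2555 = 5 · 7 · 73; the largest prime factor is 73.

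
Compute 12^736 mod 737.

12^1 ≡ 12 (mod 737)
12^2 ≡ 12^2 = 144 ≡ 144 (mod 737)
12^4 ≡ 144^2 = 20736 ≡ 100 (mod 737)
12^8 ≡ 100^2 = 10000 ≡ 419 (mod 737)
12^16 ≡ 419^2 = 175561 ≡ 155 (mod 737)
12^32 ≡ 155^2 = 24025 ≡ 441 (mod 737)
12^64 ≡ 441^2 = 194481 ≡ 650 (mod 737)
12^128 ≡ 650^2 = 422500 ≡ 199 (mod 737)
12^256 ≡ 199^2 = 39601 ≡ 540 (mod 737)
12^512 ≡ 540^2 = 291600 ≡ 485 (mod 737)
736 = 512 + 128 + 64 + 32 in binary powers of 2.
So 12^736 ≡ 485 · 199 · 650 · 441 ≡ 639 (mod 737).
Since 639 ≠ 1, base 12 is a Fermat witness: 737 is composite.

639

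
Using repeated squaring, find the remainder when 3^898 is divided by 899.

38

3^1 ≡ 3 (mod 899)
3^2 ≡ 3^2 = 9 ≡ 9 (mod 899)
3^4 ≡ 9^2 = 81 ≡ 81 (mod 899)
3^8 ≡ 81^2 = 6561 ≡ 268 (mod 899)
3^16 ≡ 268^2 = 71824 ≡ 803 (mod 899)
3^32 ≡ 803^2 = 644809 ≡ 226 (mod 899)
3^64 ≡ 226^2 = 51076 ≡ 732 (mod 899)
3^128 ≡ 732^2 = 535824 ≡ 20 (mod 899)
3^256 ≡ 20^2 = 400 ≡ 400 (mod 899)
3^512 ≡ 400^2 = 160000 ≡ 877 (mod 899)
898 = 512 + 256 + 128 + 2 in binary powers of 2.
So 3^898 ≡ 877 · 400 · 20 · 9 ≡ 38 (mod 899).
Since 38 ≠ 1, base 3 is a Fermat witness: 899 is composite.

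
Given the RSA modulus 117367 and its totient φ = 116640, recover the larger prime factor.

487

φ(n) = (p−1)(q−1) = n − (p+q) + 1, so p + q = 117367 − 116640 + 1 = 728.
p and q are the roots of t² − 728t + 117367 = 0.
Discriminant: 728² − 4·117367 = 529984 − 469468 = 60516; √60516 = 246.
q = (728 − 246)/2 = 241, p = (728 + 246)/2 = 487.
Check: 241 · 487 = 117367.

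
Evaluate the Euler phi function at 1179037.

1136640

Factor: 1179037 = 41 · 149 · 193.
φ(1179037) = (41−1) · (149−1) · (193−1) = 40 · 148 · 192 = 1136640.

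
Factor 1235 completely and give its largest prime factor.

19

1235 = 5 · 247
247 = 13 · 19
19 is prime.
So 1235 = 5 · 13 · 19; the largest prime factor is 19.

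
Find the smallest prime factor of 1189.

29

1189 is odd.
Digit sum 19, not divisible by 3.
Ends in 9: not divisible by 5.
7: 1189 = 7·169 + 6
11: 1189 = 11·108 + 1
13: 1189 = 13·91 + 6
17: 1189 = 17·69 + 16
19: 1189 = 19·62 + 11
23: 1189 = 23·51 + 16
29: 1189 = 29·41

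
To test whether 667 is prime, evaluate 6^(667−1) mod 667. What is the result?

6^1 ≡ 6 (mod 667)
6^2 ≡ 6^2 = 36 ≡ 36 (mod 667)
6^4 ≡ 36^2 = 1296 ≡ 629 (mod 667)
6^8 ≡ 629^2 = 395641 ≡ 110 (mod 667)
6^16 ≡ 110^2 = 12100 ≡ 94 (mod 667)
6^32 ≡ 94^2 = 8836 ≡ 165 (mod 667)
6^64 ≡ 165^2 = 27225 ≡ 545 (mod 667)
6^128 ≡ 545^2 = 297025 ≡ 210 (mod 667)
6^256 ≡ 210^2 = 44100 ≡ 78 (mod 667)
6^512 ≡ 78^2 = 6084 ≡ 81 (mod 667)
666 = 512 + 128 + 16 + 8 + 2 in binary powers of 2.
So 6^666 ≡ 81 · 210 · 94 · 110 · 36 ≡ 81 (mod 667).
Since 81 ≠ 1, base 6 is a Fermat witness: 667 is composite.

81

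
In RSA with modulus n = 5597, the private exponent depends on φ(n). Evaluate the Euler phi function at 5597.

Factor: 5597 = 29 · 193.
φ(5597) = (29−1) · (193−1) = 28 · 192 = 5376.

5376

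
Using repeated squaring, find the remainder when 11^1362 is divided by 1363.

11^1 ≡ 11 (mod 1363)
11^2 ≡ 11^2 = 121 ≡ 121 (mod 1363)
11^4 ≡ 121^2 = 14641 ≡ 1011 (mod 1363)
11^8 ≡ 1011^2 = 1022121 ≡ 1234 (mod 1363)
11^16 ≡ 1234^2 = 1522756 ≡ 285 (mod 1363)
11^32 ≡ 285^2 = 81225 ≡ 808 (mod 1363)
11^64 ≡ 808^2 = 652864 ≡ 1350 (mod 1363)
11^128 ≡ 1350^2 = 1822500 ≡ 169 (mod 1363)
11^256 ≡ 169^2 = 28561 ≡ 1301 (mod 1363)
11^512 ≡ 1301^2 = 1692601 ≡ 1118 (mod 1363)
11^1024 ≡ 1118^2 = 1249924 ≡ 53 (mod 1363)
1362 = 1024 + 256 + 64 + 16 + 2 in binary powers of 2.
So 11^1362 ≡ 53 · 1301 · 1350 · 285 · 121 ≡ 1193 (mod 1363).
Since 1193 ≠ 1, base 11 is a Fermat witness: 1363 is composite.

1193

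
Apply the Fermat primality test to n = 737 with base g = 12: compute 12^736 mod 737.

12^1 ≡ 12 (mod 737)
12^2 ≡ 12^2 = 144 ≡ 144 (mod 737)
12^4 ≡ 144^2 = 20736 ≡ 100 (mod 737)
12^8 ≡ 100^2 = 10000 ≡ 419 (mod 737)
12^16 ≡ 419^2 = 175561 ≡ 155 (mod 737)
12^32 ≡ 155^2 = 24025 ≡ 441 (mod 737)
12^64 ≡ 441^2 = 194481 ≡ 650 (mod 737)
12^128 ≡ 650^2 = 422500 ≡ 199 (mod 737)
12^256 ≡ 199^2 = 39601 ≡ 540 (mod 737)
12^512 ≡ 540^2 = 291600 ≡ 485 (mod 737)
736 = 512 + 128 + 64 + 32 in binary powers of 2.
So 12^736 ≡ 485 · 199 · 650 · 441 ≡ 639 (mod 737).
Since 639 ≠ 1, base 12 is a Fermat witness: 737 is composite.

639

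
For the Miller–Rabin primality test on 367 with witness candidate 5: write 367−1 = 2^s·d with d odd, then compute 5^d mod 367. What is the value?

366

367 − 1 = 366 = 2^1 · 183, so d = 183.
5^1 ≡ 5 (mod 367)
5^2 ≡ 5^2 = 25 ≡ 25 (mod 367)
5^4 ≡ 25^2 = 625 ≡ 258 (mod 367)
5^8 ≡ 258^2 = 66564 ≡ 137 (mod 367)
5^16 ≡ 137^2 = 18769 ≡ 52 (mod 367)
5^32 ≡ 52^2 = 2704 ≡ 135 (mod 367)
5^64 ≡ 135^2 = 18225 ≡ 242 (mod 367)
5^128 ≡ 242^2 = 58564 ≡ 211 (mod 367)
183 = 128 + 32 + 16 + 4 + 2 + 1 in binary powers of 2.
So 5^183 ≡ 211 · 135 · 52 · 258 · 25 · 5 ≡ 366 (mod 367).
Since 5^d ≡ 366 (mod 367), base 5 does not prove 367 composite.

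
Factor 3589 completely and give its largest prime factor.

97

3589 = 37 · 97
97 is prime.
So 3589 = 37 · 97; the largest prime factor is 97.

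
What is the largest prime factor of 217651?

217651 = 7 · 31093
31093 = 17 · 1829
1829 = 31 · 59
59 is prime.
So 217651 = 7 · 17 · 31 · 59; the largest prime factor is 59.

59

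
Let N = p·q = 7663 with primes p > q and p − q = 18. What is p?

97

Since p = q + 18, we have 7663 = q(q + 18), so q² + 18q − 7663 = 0.
Discriminant: 18² + 4·7663 = 324 + 30652 = 30976; √30976 = 176.
q = (−18 + 176)/2 = 79, and p = q + 18 = 97.
Check: 79 · 97 = 7663.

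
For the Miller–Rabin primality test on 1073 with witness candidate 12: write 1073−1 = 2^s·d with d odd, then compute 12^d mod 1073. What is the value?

423

1073 − 1 = 1072 = 2^4 · 67, so d = 67.
12^1 ≡ 12 (mod 1073)
12^2 ≡ 12^2 = 144 ≡ 144 (mod 1073)
12^4 ≡ 144^2 = 20736 ≡ 349 (mod 1073)
12^8 ≡ 349^2 = 121801 ≡ 552 (mod 1073)
12^16 ≡ 552^2 = 304704 ≡ 1045 (mod 1073)
12^32 ≡ 1045^2 = 1092025 ≡ 784 (mod 1073)
12^64 ≡ 784^2 = 614656 ≡ 900 (mod 1073)
67 = 64 + 2 + 1 in binary powers of 2.
So 12^67 ≡ 900 · 144 · 12 ≡ 423 (mod 1073).
Squaring chain: 423 → 811 → 1045 → 784; never reaches −1, so base 12 is a Miller–Rabin witness that 1073 is composite.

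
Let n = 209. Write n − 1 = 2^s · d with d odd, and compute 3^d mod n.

209 − 1 = 208 = 2^4 · 13, so d = 13.
3^1 ≡ 3 (mod 209)
3^2 ≡ 3^2 = 9 ≡ 9 (mod 209)
3^4 ≡ 9^2 = 81 ≡ 81 (mod 209)
3^8 ≡ 81^2 = 6561 ≡ 82 (mod 209)
13 = 8 + 4 + 1 in binary powers of 2.
So 3^13 ≡ 82 · 81 · 3 ≡ 71 (mod 209).
Squaring chain: 71 → 25 → 207 → 4; never reaches −1, so base 3 is a Miller–Rabin witness that 209 is composite.

71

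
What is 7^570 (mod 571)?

7^1 ≡ 7 (mod 571)
7^2 ≡ 7^2 = 49 ≡ 49 (mod 571)
7^4 ≡ 49^2 = 2401 ≡ 117 (mod 571)
7^8 ≡ 117^2 = 13689 ≡ 556 (mod 571)
7^16 ≡ 556^2 = 309136 ≡ 225 (mod 571)
7^32 ≡ 225^2 = 50625 ≡ 377 (mod 571)
7^64 ≡ 377^2 = 142129 ≡ 521 (mod 571)
7^128 ≡ 521^2 = 271441 ≡ 216 (mod 571)
7^256 ≡ 216^2 = 46656 ≡ 405 (mod 571)
7^512 ≡ 405^2 = 164025 ≡ 148 (mod 571)
570 = 512 + 32 + 16 + 8 + 2 in binary powers of 2.
So 7^570 ≡ 148 · 377 · 225 · 556 · 49 ≡ 1 (mod 571).
Since the result is 1, base 7 gives no evidence that 571 is composite.

1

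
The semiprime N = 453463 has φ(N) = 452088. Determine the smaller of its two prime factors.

547

φ(n) = (p−1)(q−1) = n − (p+q) + 1, so p + q = 453463 − 452088 + 1 = 1376.
p and q are the roots of t² − 1376t + 453463 = 0.
Discriminant: 1376² − 4·453463 = 1893376 − 1813852 = 79524; √79524 = 282.
q = (1376 − 282)/2 = 547, p = (1376 + 282)/2 = 829.
Check: 547 · 829 = 453463.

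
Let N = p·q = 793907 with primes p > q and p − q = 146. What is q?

Since p = q + 146, we have 793907 = q(q + 146), so q² + 146q − 793907 = 0.
Discriminant: 146² + 4·793907 = 21316 + 3175628 = 3196944; √3196944 = 1788.
q = (−146 + 1788)/2 = 821, and p = q + 146 = 967.
Check: 821 · 967 = 793907.

821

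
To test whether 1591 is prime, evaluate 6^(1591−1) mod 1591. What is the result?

517

6^1 ≡ 6 (mod 1591)
6^2 ≡ 6^2 = 36 ≡ 36 (mod 1591)
6^4 ≡ 36^2 = 1296 ≡ 1296 (mod 1591)
6^8 ≡ 1296^2 = 1679616 ≡ 1111 (mod 1591)
6^16 ≡ 1111^2 = 1234321 ≡ 1296 (mod 1591)
6^32 ≡ 1296^2 = 1679616 ≡ 1111 (mod 1591)
6^64 ≡ 1111^2 = 1234321 ≡ 1296 (mod 1591)
6^128 ≡ 1296^2 = 1679616 ≡ 1111 (mod 1591)
6^256 ≡ 1111^2 = 1234321 ≡ 1296 (mod 1591)
6^512 ≡ 1296^2 = 1679616 ≡ 1111 (mod 1591)
6^1024 ≡ 1111^2 = 1234321 ≡ 1296 (mod 1591)
1590 = 1024 + 512 + 32 + 16 + 4 + 2 in binary powers of 2.
So 6^1590 ≡ 1296 · 1111 · 1111 · 1296 · 1296 · 36 ≡ 517 (mod 1591).
Since 517 ≠ 1, base 6 is a Fermat witness: 1591 is composite.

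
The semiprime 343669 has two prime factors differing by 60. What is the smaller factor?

557

Since p = q + 60, we have 343669 = q(q + 60), so q² + 60q − 343669 = 0.
Discriminant: 60² + 4·343669 = 3600 + 1374676 = 1378276; √1378276 = 1174.
q = (−60 + 1174)/2 = 557, and p = q + 60 = 617.
Check: 557 · 617 = 343669.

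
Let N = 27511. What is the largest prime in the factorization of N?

27511 = 11 · 2501
2501 = 41 · 61
61 is prime.
So 27511 = 11 · 41 · 61; the largest prime factor is 61.

61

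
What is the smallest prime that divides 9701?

89

9701 is odd.
Digit sum 17, not divisible by 3.
Ends in 1: not divisible by 5.
7: 9701 = 7·1385 + 6
11: 9701 = 11·881 + 10
13: 9701 = 13·746 + 3
17: 9701 = 17·570 + 11
19: 9701 = 19·510 + 11
23: 9701 = 23·421 + 18
29: 9701 = 29·334 + 15
31: 9701 = 31·312 + 29
37: 9701 = 37·262 + 7
41: 9701 = 41·236 + 25
43: 9701 = 43·225 + 26
47: 9701 = 47·206 + 19
53: 9701 = 53·183 + 2
59: 9701 = 59·164 + 25
61: 9701 = 61·159 + 2
67: 9701 = 67·144 + 53
71: 9701 = 71·136 + 45
73: 9701 = 73·132 + 65
79: 9701 = 79·122 + 63
83: 9701 = 83·116 + 73
89: 9701 = 89·109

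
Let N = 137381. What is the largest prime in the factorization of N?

137381 = 37 · 3713
3713 = 47 · 79
79 is prime.
So 137381 = 37 · 47 · 79; the largest prime factor is 79.

79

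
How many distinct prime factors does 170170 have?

6

170170 = 2 · 85085
85085 = 5 · 17017
17017 = 7 · 2431
2431 = 11 · 221
221 = 13 · 17
170170 = 2 · 5 · 7 · 11 · 13 · 17, which has 6 distinct prime factors.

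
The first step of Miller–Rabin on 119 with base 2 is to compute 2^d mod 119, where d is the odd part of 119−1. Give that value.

25

119 − 1 = 118 = 2^1 · 59, so d = 59.
2^1 ≡ 2 (mod 119)
2^2 ≡ 2^2 = 4 ≡ 4 (mod 119)
2^4 ≡ 4^2 = 16 ≡ 16 (mod 119)
2^8 ≡ 16^2 = 256 ≡ 18 (mod 119)
2^16 ≡ 18^2 = 324 ≡ 86 (mod 119)
2^32 ≡ 86^2 = 7396 ≡ 18 (mod 119)
59 = 32 + 16 + 8 + 2 + 1 in binary powers of 2.
So 2^59 ≡ 18 · 86 · 18 · 4 · 2 ≡ 25 (mod 119).
Squaring chain: 25; never reaches −1, so base 2 is a Miller–Rabin witness that 119 is composite.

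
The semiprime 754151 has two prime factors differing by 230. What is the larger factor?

991

Since p = q + 230, we have 754151 = q(q + 230), so q² + 230q − 754151 = 0.
Discriminant: 230² + 4·754151 = 52900 + 3016604 = 3069504; √3069504 = 1752.
q = (−230 + 1752)/2 = 761, and p = q + 230 = 991.
Check: 761 · 991 = 754151.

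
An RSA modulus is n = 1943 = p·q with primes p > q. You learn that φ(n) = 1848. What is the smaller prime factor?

φ(n) = (p−1)(q−1) = n − (p+q) + 1, so p + q = 1943 − 1848 + 1 = 96.
p and q are the roots of t² − 96t + 1943 = 0.
Discriminant: 96² − 4·1943 = 9216 − 7772 = 1444; √1444 = 38.
q = (96 − 38)/2 = 29, p = (96 + 38)/2 = 67.
Check: 29 · 67 = 1943.

29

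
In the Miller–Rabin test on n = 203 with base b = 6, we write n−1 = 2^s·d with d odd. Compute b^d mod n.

13

203 − 1 = 202 = 2^1 · 101, so d = 101.
6^1 ≡ 6 (mod 203)
6^2 ≡ 6^2 = 36 ≡ 36 (mod 203)
6^4 ≡ 36^2 = 1296 ≡ 78 (mod 203)
6^8 ≡ 78^2 = 6084 ≡ 197 (mod 203)
6^16 ≡ 197^2 = 38809 ≡ 36 (mod 203)
6^32 ≡ 36^2 = 1296 ≡ 78 (mod 203)
6^64 ≡ 78^2 = 6084 ≡ 197 (mod 203)
101 = 64 + 32 + 4 + 1 in binary powers of 2.
So 6^101 ≡ 197 · 78 · 78 · 6 ≡ 13 (mod 203).
Squaring chain: 13; never reaches −1, so base 6 is a Miller–Rabin witness that 203 is composite.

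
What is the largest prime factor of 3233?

61

3233 = 53 · 61
61 is prime.
So 3233 = 53 · 61; the largest prime factor is 61.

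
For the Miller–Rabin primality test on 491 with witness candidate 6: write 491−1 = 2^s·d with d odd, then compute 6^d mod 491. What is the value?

490

491 − 1 = 490 = 2^1 · 245, so d = 245.
6^1 ≡ 6 (mod 491)
6^2 ≡ 6^2 = 36 ≡ 36 (mod 491)
6^4 ≡ 36^2 = 1296 ≡ 314 (mod 491)
6^8 ≡ 314^2 = 98596 ≡ 396 (mod 491)
6^16 ≡ 396^2 = 156816 ≡ 187 (mod 491)
6^32 ≡ 187^2 = 34969 ≡ 108 (mod 491)
6^64 ≡ 108^2 = 11664 ≡ 371 (mod 491)
6^128 ≡ 371^2 = 137641 ≡ 161 (mod 491)
245 = 128 + 64 + 32 + 16 + 4 + 1 in binary powers of 2.
So 6^245 ≡ 161 · 371 · 108 · 187 · 314 · 6 ≡ 490 (mod 491).
Since 6^d ≡ 490 (mod 491), base 6 does not prove 491 composite.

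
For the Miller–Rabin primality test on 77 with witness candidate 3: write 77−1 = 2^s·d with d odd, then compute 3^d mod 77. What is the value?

77 − 1 = 76 = 2^2 · 19, so d = 19.
3^1 ≡ 3 (mod 77)
3^2 ≡ 3^2 = 9 ≡ 9 (mod 77)
3^4 ≡ 9^2 = 81 ≡ 4 (mod 77)
3^8 ≡ 4^2 = 16 ≡ 16 (mod 77)
3^16 ≡ 16^2 = 256 ≡ 25 (mod 77)
19 = 16 + 2 + 1 in binary powers of 2.
So 3^19 ≡ 25 · 9 · 3 ≡ 59 (mod 77).
Squaring chain: 59 → 16; never reaches −1, so base 3 is a Miller–Rabin witness that 77 is composite.

59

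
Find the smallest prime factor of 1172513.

31

1172513 is odd.
Digit sum 20, not divisible by 3.
Ends in 3: not divisible by 5.
7: 1172513 = 7·167501 + 6
11: 1172513 = 11·106592 + 1
13: 1172513 = 13·90193 + 4
17: 1172513 = 17·68971 + 6
19: 1172513 = 19·61711 + 4
23: 1172513 = 23·50978 + 19
29: 1172513 = 29·40431 + 14
31: 1172513 = 31·37823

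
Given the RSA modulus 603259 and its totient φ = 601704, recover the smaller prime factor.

φ(n) = (p−1)(q−1) = n − (p+q) + 1, so p + q = 603259 − 601704 + 1 = 1556.
p and q are the roots of t² − 1556t + 603259 = 0.
Discriminant: 1556² − 4·603259 = 2421136 − 2413036 = 8100; √8100 = 90.
q = (1556 − 90)/2 = 733, p = (1556 + 90)/2 = 823.
Check: 733 · 823 = 603259.

733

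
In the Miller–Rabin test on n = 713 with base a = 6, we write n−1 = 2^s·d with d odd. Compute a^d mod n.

713 − 1 = 712 = 2^3 · 89, so d = 89.
6^1 ≡ 6 (mod 713)
6^2 ≡ 6^2 = 36 ≡ 36 (mod 713)
6^4 ≡ 36^2 = 1296 ≡ 583 (mod 713)
6^8 ≡ 583^2 = 339889 ≡ 501 (mod 713)
6^16 ≡ 501^2 = 251001 ≡ 25 (mod 713)
6^32 ≡ 25^2 = 625 ≡ 625 (mod 713)
6^64 ≡ 625^2 = 390625 ≡ 614 (mod 713)
89 = 64 + 16 + 8 + 1 in binary powers of 2.
So 6^89 ≡ 614 · 25 · 501 · 6 ≡ 305 (mod 713).
Squaring chain: 305 → 335 → 284; never reaches −1, so base 6 is a Miller–Rabin witness that 713 is composite.

305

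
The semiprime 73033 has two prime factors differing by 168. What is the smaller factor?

199

Since p = q + 168, we have 73033 = q(q + 168), so q² + 168q − 73033 = 0.
Discriminant: 168² + 4·73033 = 28224 + 292132 = 320356; √320356 = 566.
q = (−168 + 566)/2 = 199, and p = q + 168 = 367.
Check: 199 · 367 = 73033.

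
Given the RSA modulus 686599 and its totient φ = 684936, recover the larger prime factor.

907

φ(n) = (p−1)(q−1) = n − (p+q) + 1, so p + q = 686599 − 684936 + 1 = 1664.
p and q are the roots of t² − 1664t + 686599 = 0.
Discriminant: 1664² − 4·686599 = 2768896 − 2746396 = 22500; √22500 = 150.
q = (1664 − 150)/2 = 757, p = (1664 + 150)/2 = 907.
Check: 757 · 907 = 686599.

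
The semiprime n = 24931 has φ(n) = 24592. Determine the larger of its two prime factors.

233

φ(n) = (p−1)(q−1) = n − (p+q) + 1, so p + q = 24931 − 24592 + 1 = 340.
p and q are the roots of t² − 340t + 24931 = 0.
Discriminant: 340² − 4·24931 = 115600 − 99724 = 15876; √15876 = 126.
q = (340 − 126)/2 = 107, p = (340 + 126)/2 = 233.
Check: 107 · 233 = 24931.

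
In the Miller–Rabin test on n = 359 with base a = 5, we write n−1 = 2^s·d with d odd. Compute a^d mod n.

359 − 1 = 358 = 2^1 · 179, so d = 179.
5^1 ≡ 5 (mod 359)
5^2 ≡ 5^2 = 25 ≡ 25 (mod 359)
5^4 ≡ 25^2 = 625 ≡ 266 (mod 359)
5^8 ≡ 266^2 = 70756 ≡ 33 (mod 359)
5^16 ≡ 33^2 = 1089 ≡ 12 (mod 359)
5^32 ≡ 12^2 = 144 ≡ 144 (mod 359)
5^64 ≡ 144^2 = 20736 ≡ 273 (mod 359)
5^128 ≡ 273^2 = 74529 ≡ 216 (mod 359)
179 = 128 + 32 + 16 + 2 + 1 in binary powers of 2.
So 5^179 ≡ 216 · 144 · 12 · 25 · 5 ≡ 1 (mod 359).
Since 5^d ≡ 1 (mod 359), base 5 does not prove 359 composite.

1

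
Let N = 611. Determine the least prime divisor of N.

13

611 is odd.
Digit sum 8, not divisible by 3.
Ends in 1: not divisible by 5.
7: 611 = 7·87 + 2
11: 611 = 11·55 + 6
13: 611 = 13·47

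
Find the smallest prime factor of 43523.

71

43523 is odd.
Digit sum 17, not divisible by 3.
Ends in 3: not divisible by 5.
7: 43523 = 7·6217 + 4
11: 43523 = 11·3956 + 7
13: 43523 = 13·3347 + 12
17: 43523 = 17·2560 + 3
19: 43523 = 19·2290 + 13
23: 43523 = 23·1892 + 7
29: 43523 = 29·1500 + 23
31: 43523 = 31·1403 + 30
37: 43523 = 37·1176 + 11
41: 43523 = 41·1061 + 22
43: 43523 = 43·1012 + 7
47: 43523 = 47·926 + 1
53: 43523 = 53·821 + 10
59: 43523 = 59·737 + 40
61: 43523 = 61·713 + 30
67: 43523 = 67·649 + 40
71: 43523 = 71·613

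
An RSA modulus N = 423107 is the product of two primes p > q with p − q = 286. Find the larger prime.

809

Since p = q + 286, we have 423107 = q(q + 286), so q² + 286q − 423107 = 0.
Discriminant: 286² + 4·423107 = 81796 + 1692428 = 1774224; √1774224 = 1332.
q = (−286 + 1332)/2 = 523, and p = q + 286 = 809.
Check: 523 · 809 = 423107.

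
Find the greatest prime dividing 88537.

88537 = 29 · 3053
3053 = 43 · 71
71 is prime.
So 88537 = 29 · 43 · 71; the largest prime factor is 71.

71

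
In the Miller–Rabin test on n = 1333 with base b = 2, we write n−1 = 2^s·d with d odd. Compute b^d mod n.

1333 − 1 = 1332 = 2^2 · 333, so d = 333.
2^1 ≡ 2 (mod 1333)
2^2 ≡ 2^2 = 4 ≡ 4 (mod 1333)
2^4 ≡ 4^2 = 16 ≡ 16 (mod 1333)
2^8 ≡ 16^2 = 256 ≡ 256 (mod 1333)
2^16 ≡ 256^2 = 65536 ≡ 219 (mod 1333)
2^32 ≡ 219^2 = 47961 ≡ 1306 (mod 1333)
2^64 ≡ 1306^2 = 1705636 ≡ 729 (mod 1333)
2^128 ≡ 729^2 = 531441 ≡ 907 (mod 1333)
2^256 ≡ 907^2 = 822649 ≡ 188 (mod 1333)
333 = 256 + 64 + 8 + 4 + 1 in binary powers of 2.
So 2^333 ≡ 188 · 729 · 256 · 16 · 2 ≡ 70 (mod 1333).
Squaring chain: 70 → 901; never reaches −1, so base 2 is a Miller–Rabin witness that 1333 is composite.

70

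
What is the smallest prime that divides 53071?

73

53071 is odd.
Digit sum 16, not divisible by 3.
Ends in 1: not divisible by 5.
7: 53071 = 7·7581 + 4
11: 53071 = 11·4824 + 7
13: 53071 = 13·4082 + 5
17: 53071 = 17·3121 + 14
19: 53071 = 19·2793 + 4
23: 53071 = 23·2307 + 10
29: 53071 = 29·1830 + 1
31: 53071 = 31·1711 + 30
37: 53071 = 37·1434 + 13
41: 53071 = 41·1294 + 17
43: 53071 = 43·1234 + 9
47: 53071 = 47·1129 + 8
53: 53071 = 53·1001 + 18
59: 53071 = 59·899 + 30
61: 53071 = 61·870 + 1
67: 53071 = 67·792 + 7
71: 53071 = 71·747 + 34
73: 53071 = 73·727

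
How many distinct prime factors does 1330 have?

1330 = 2 · 665
665 = 5 · 133
133 = 7 · 19
1330 = 2 · 5 · 7 · 19, which has 4 distinct prime factors.

4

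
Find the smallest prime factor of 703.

703 is odd.
Digit sum 10, not divisible by 3.
Ends in 3: not divisible by 5.
7: 703 = 7·100 + 3
11: 703 = 11·63 + 10
13: 703 = 13·54 + 1
17: 703 = 17·41 + 6
19: 703 = 19·37

19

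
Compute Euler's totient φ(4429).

Factor: 4429 = 43 · 103.
φ(4429) = (43−1) · (103−1) = 42 · 102 = 4284.

4284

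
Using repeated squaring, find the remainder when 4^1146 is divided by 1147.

1120

4^1 ≡ 4 (mod 1147)
4^2 ≡ 4^2 = 16 ≡ 16 (mod 1147)
4^4 ≡ 16^2 = 256 ≡ 256 (mod 1147)
4^8 ≡ 256^2 = 65536 ≡ 157 (mod 1147)
4^16 ≡ 157^2 = 24649 ≡ 562 (mod 1147)
4^32 ≡ 562^2 = 315844 ≡ 419 (mod 1147)
4^64 ≡ 419^2 = 175561 ≡ 70 (mod 1147)
4^128 ≡ 70^2 = 4900 ≡ 312 (mod 1147)
4^256 ≡ 312^2 = 97344 ≡ 996 (mod 1147)
4^512 ≡ 996^2 = 992016 ≡ 1008 (mod 1147)
4^1024 ≡ 1008^2 = 1016064 ≡ 969 (mod 1147)
1146 = 1024 + 64 + 32 + 16 + 8 + 2 in binary powers of 2.
So 4^1146 ≡ 969 · 70 · 419 · 562 · 157 · 16 ≡ 1120 (mod 1147).
Since 1120 ≠ 1, base 4 is a Fermat witness: 1147 is composite.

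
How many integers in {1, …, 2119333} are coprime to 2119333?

2066688

Factor: 2119333 = 79 · 139 · 193.
φ(2119333) = (79−1) · (139−1) · (193−1) = 78 · 138 · 192 = 2066688.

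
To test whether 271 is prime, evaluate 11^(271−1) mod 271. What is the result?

11^1 ≡ 11 (mod 271)
11^2 ≡ 11^2 = 121 ≡ 121 (mod 271)
11^4 ≡ 121^2 = 14641 ≡ 7 (mod 271)
11^8 ≡ 7^2 = 49 ≡ 49 (mod 271)
11^16 ≡ 49^2 = 2401 ≡ 233 (mod 271)
11^32 ≡ 233^2 = 54289 ≡ 89 (mod 271)
11^64 ≡ 89^2 = 7921 ≡ 62 (mod 271)
11^128 ≡ 62^2 = 3844 ≡ 50 (mod 271)
11^256 ≡ 50^2 = 2500 ≡ 61 (mod 271)
270 = 256 + 8 + 4 + 2 in binary powers of 2.
So 11^270 ≡ 61 · 49 · 7 · 121 ≡ 1 (mod 271).
Since the result is 1, base 11 gives no evidence that 271 is composite.

1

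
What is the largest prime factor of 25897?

47

25897 = 19 · 1363
1363 = 29 · 47
47 is prime.
So 25897 = 19 · 29 · 47; the largest prime factor is 47.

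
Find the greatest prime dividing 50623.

71

50623 = 23 · 2201
2201 = 31 · 71
71 is prime.
So 50623 = 23 · 31 · 71; the largest prime factor is 71.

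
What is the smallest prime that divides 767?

767 is odd.
Digit sum 20, not divisible by 3.
Ends in 7: not divisible by 5.
7: 767 = 7·109 + 4
11: 767 = 11·69 + 8
13: 767 = 13·59

13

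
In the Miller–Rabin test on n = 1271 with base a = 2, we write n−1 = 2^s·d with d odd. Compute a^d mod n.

993

1271 − 1 = 1270 = 2^1 · 635, so d = 635.
2^1 ≡ 2 (mod 1271)
2^2 ≡ 2^2 = 4 ≡ 4 (mod 1271)
2^4 ≡ 4^2 = 16 ≡ 16 (mod 1271)
2^8 ≡ 16^2 = 256 ≡ 256 (mod 1271)
2^16 ≡ 256^2 = 65536 ≡ 715 (mod 1271)
2^32 ≡ 715^2 = 511225 ≡ 283 (mod 1271)
2^64 ≡ 283^2 = 80089 ≡ 16 (mod 1271)
2^128 ≡ 16^2 = 256 ≡ 256 (mod 1271)
2^256 ≡ 256^2 = 65536 ≡ 715 (mod 1271)
2^512 ≡ 715^2 = 511225 ≡ 283 (mod 1271)
635 = 512 + 64 + 32 + 16 + 8 + 2 + 1 in binary powers of 2.
So 2^635 ≡ 283 · 16 · 283 · 715 · 256 · 4 · 2 ≡ 993 (mod 1271).
Squaring chain: 993; never reaches −1, so base 2 is a Miller–Rabin witness that 1271 is composite.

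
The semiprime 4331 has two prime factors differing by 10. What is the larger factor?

71

Since p = q + 10, we have 4331 = q(q + 10), so q² + 10q − 4331 = 0.
Discriminant: 10² + 4·4331 = 100 + 17324 = 17424; √17424 = 132.
q = (−10 + 132)/2 = 61, and p = q + 10 = 71.
Check: 61 · 71 = 4331.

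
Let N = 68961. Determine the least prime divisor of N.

3

68961 is odd.
Digit sum 30, divisible by 3.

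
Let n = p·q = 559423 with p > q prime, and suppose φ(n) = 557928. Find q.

φ(n) = (p−1)(q−1) = n − (p+q) + 1, so p + q = 559423 − 557928 + 1 = 1496.
p and q are the roots of t² − 1496t + 559423 = 0.
Discriminant: 1496² − 4·559423 = 2238016 − 2237692 = 324; √324 = 18.
q = (1496 − 18)/2 = 739, p = (1496 + 18)/2 = 757.
Check: 739 · 757 = 559423.

739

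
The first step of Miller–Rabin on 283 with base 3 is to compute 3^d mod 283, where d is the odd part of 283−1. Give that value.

282

283 − 1 = 282 = 2^1 · 141, so d = 141.
3^1 ≡ 3 (mod 283)
3^2 ≡ 3^2 = 9 ≡ 9 (mod 283)
3^4 ≡ 9^2 = 81 ≡ 81 (mod 283)
3^8 ≡ 81^2 = 6561 ≡ 52 (mod 283)
3^16 ≡ 52^2 = 2704 ≡ 157 (mod 283)
3^32 ≡ 157^2 = 24649 ≡ 28 (mod 283)
3^64 ≡ 28^2 = 784 ≡ 218 (mod 283)
3^128 ≡ 218^2 = 47524 ≡ 263 (mod 283)
141 = 128 + 8 + 4 + 1 in binary powers of 2.
So 3^141 ≡ 263 · 52 · 81 · 3 ≡ 282 (mod 283).
Since 3^d ≡ 282 (mod 283), base 3 does not prove 283 composite.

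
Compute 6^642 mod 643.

1

6^1 ≡ 6 (mod 643)
6^2 ≡ 6^2 = 36 ≡ 36 (mod 643)
6^4 ≡ 36^2 = 1296 ≡ 10 (mod 643)
6^8 ≡ 10^2 = 100 ≡ 100 (mod 643)
6^16 ≡ 100^2 = 10000 ≡ 355 (mod 643)
6^32 ≡ 355^2 = 126025 ≡ 640 (mod 643)
6^64 ≡ 640^2 = 409600 ≡ 9 (mod 643)
6^128 ≡ 9^2 = 81 ≡ 81 (mod 643)
6^256 ≡ 81^2 = 6561 ≡ 131 (mod 643)
6^512 ≡ 131^2 = 17161 ≡ 443 (mod 643)
642 = 512 + 128 + 2 in binary powers of 2.
So 6^642 ≡ 443 · 81 · 36 ≡ 1 (mod 643).
Since the result is 1, base 6 gives no evidence that 643 is composite.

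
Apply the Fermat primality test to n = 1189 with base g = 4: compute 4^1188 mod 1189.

4^1 ≡ 4 (mod 1189)
4^2 ≡ 4^2 = 16 ≡ 16 (mod 1189)
4^4 ≡ 16^2 = 256 ≡ 256 (mod 1189)
4^8 ≡ 256^2 = 65536 ≡ 141 (mod 1189)
4^16 ≡ 141^2 = 19881 ≡ 857 (mod 1189)
4^32 ≡ 857^2 = 734449 ≡ 836 (mod 1189)
4^64 ≡ 836^2 = 698896 ≡ 953 (mod 1189)
4^128 ≡ 953^2 = 908209 ≡ 1002 (mod 1189)
4^256 ≡ 1002^2 = 1004004 ≡ 488 (mod 1189)
4^512 ≡ 488^2 = 238144 ≡ 344 (mod 1189)
4^1024 ≡ 344^2 = 118336 ≡ 625 (mod 1189)
1188 = 1024 + 128 + 32 + 4 in binary powers of 2.
So 4^1188 ≡ 625 · 1002 · 836 · 256 ≡ 223 (mod 1189).
Since 223 ≠ 1, base 4 is a Fermat witness: 1189 is composite.

223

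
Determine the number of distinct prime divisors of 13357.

13357 = 19^2 · 37
13357 = 19^2 · 37, which has 2 distinct prime factors.

2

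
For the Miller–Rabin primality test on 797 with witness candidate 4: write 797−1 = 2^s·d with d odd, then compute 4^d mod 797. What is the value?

796

797 − 1 = 796 = 2^2 · 199, so d = 199.
4^1 ≡ 4 (mod 797)
4^2 ≡ 4^2 = 16 ≡ 16 (mod 797)
4^4 ≡ 16^2 = 256 ≡ 256 (mod 797)
4^8 ≡ 256^2 = 65536 ≡ 182 (mod 797)
4^16 ≡ 182^2 = 33124 ≡ 447 (mod 797)
4^32 ≡ 447^2 = 199809 ≡ 559 (mod 797)
4^64 ≡ 559^2 = 312481 ≡ 57 (mod 797)
4^128 ≡ 57^2 = 3249 ≡ 61 (mod 797)
199 = 128 + 64 + 4 + 2 + 1 in binary powers of 2.
So 4^199 ≡ 61 · 57 · 256 · 16 · 4 ≡ 796 (mod 797).
Since 4^d ≡ 796 (mod 797), base 4 does not prove 797 composite.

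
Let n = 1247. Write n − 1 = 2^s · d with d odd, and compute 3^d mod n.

824

1247 − 1 = 1246 = 2^1 · 623, so d = 623.
3^1 ≡ 3 (mod 1247)
3^2 ≡ 3^2 = 9 ≡ 9 (mod 1247)
3^4 ≡ 9^2 = 81 ≡ 81 (mod 1247)
3^8 ≡ 81^2 = 6561 ≡ 326 (mod 1247)
3^16 ≡ 326^2 = 106276 ≡ 281 (mod 1247)
3^32 ≡ 281^2 = 78961 ≡ 400 (mod 1247)
3^64 ≡ 400^2 = 160000 ≡ 384 (mod 1247)
3^128 ≡ 384^2 = 147456 ≡ 310 (mod 1247)
3^256 ≡ 310^2 = 96100 ≡ 81 (mod 1247)
3^512 ≡ 81^2 = 6561 ≡ 326 (mod 1247)
623 = 512 + 64 + 32 + 8 + 4 + 2 + 1 in binary powers of 2.
So 3^623 ≡ 326 · 384 · 400 · 326 · 81 · 9 · 3 ≡ 824 (mod 1247).
Squaring chain: 824; never reaches −1, so base 3 is a Miller–Rabin witness that 1247 is composite.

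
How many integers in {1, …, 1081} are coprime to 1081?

1012

Factor: 1081 = 23 · 47.
φ(1081) = (23−1) · (47−1) = 22 · 46 = 1012.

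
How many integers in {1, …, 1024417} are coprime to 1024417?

991104

Factor: 1024417 = 59 · 97 · 179.
φ(1024417) = (59−1) · (97−1) · (179−1) = 58 · 96 · 178 = 991104.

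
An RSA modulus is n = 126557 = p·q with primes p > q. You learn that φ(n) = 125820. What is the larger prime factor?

φ(n) = (p−1)(q−1) = n − (p+q) + 1, so p + q = 126557 − 125820 + 1 = 738.
p and q are the roots of t² − 738t + 126557 = 0.
Discriminant: 738² − 4·126557 = 544644 − 506228 = 38416; √38416 = 196.
q = (738 − 196)/2 = 271, p = (738 + 196)/2 = 467.
Check: 271 · 467 = 126557.

467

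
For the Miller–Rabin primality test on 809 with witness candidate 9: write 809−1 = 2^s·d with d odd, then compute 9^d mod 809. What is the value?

491

809 − 1 = 808 = 2^3 · 101, so d = 101.
9^1 ≡ 9 (mod 809)
9^2 ≡ 9^2 = 81 ≡ 81 (mod 809)
9^4 ≡ 81^2 = 6561 ≡ 89 (mod 809)
9^8 ≡ 89^2 = 7921 ≡ 640 (mod 809)
9^16 ≡ 640^2 = 409600 ≡ 246 (mod 809)
9^32 ≡ 246^2 = 60516 ≡ 650 (mod 809)
9^64 ≡ 650^2 = 422500 ≡ 202 (mod 809)
101 = 64 + 32 + 4 + 1 in binary powers of 2.
So 9^101 ≡ 202 · 650 · 89 · 9 ≡ 491 (mod 809).
Squaring chain: 491 → 808 → 1; reaches −1, so base 9 does not prove 809 composite.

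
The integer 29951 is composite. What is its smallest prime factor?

29951 is odd.
Digit sum 26, not divisible by 3.
Ends in 1: not divisible by 5.
7: 29951 = 7·4278 + 5
11: 29951 = 11·2722 + 9
13: 29951 = 13·2303 + 12
17: 29951 = 17·1761 + 14
19: 29951 = 19·1576 + 7
23: 29951 = 23·1302 + 5
29: 29951 = 29·1032 + 23
31: 29951 = 31·966 + 5
37: 29951 = 37·809 + 18
41: 29951 = 41·730 + 21
43: 29951 = 43·696 + 23
47: 29951 = 47·637 + 12
53: 29951 = 53·565 + 6
59: 29951 = 59·507 + 38
61: 29951 = 61·491

61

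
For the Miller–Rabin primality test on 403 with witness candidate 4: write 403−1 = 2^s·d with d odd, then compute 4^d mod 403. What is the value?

376

403 − 1 = 402 = 2^1 · 201, so d = 201.
4^1 ≡ 4 (mod 403)
4^2 ≡ 4^2 = 16 ≡ 16 (mod 403)
4^4 ≡ 16^2 = 256 ≡ 256 (mod 403)
4^8 ≡ 256^2 = 65536 ≡ 250 (mod 403)
4^16 ≡ 250^2 = 62500 ≡ 35 (mod 403)
4^32 ≡ 35^2 = 1225 ≡ 16 (mod 403)
4^64 ≡ 16^2 = 256 ≡ 256 (mod 403)
4^128 ≡ 256^2 = 65536 ≡ 250 (mod 403)
201 = 128 + 64 + 8 + 1 in binary powers of 2.
So 4^201 ≡ 250 · 256 · 250 · 4 ≡ 376 (mod 403).
Squaring chain: 376; never reaches −1, so base 4 is a Miller–Rabin witness that 403 is composite.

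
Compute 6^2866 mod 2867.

6^1 ≡ 6 (mod 2867)
6^2 ≡ 6^2 = 36 ≡ 36 (mod 2867)
6^4 ≡ 36^2 = 1296 ≡ 1296 (mod 2867)
6^8 ≡ 1296^2 = 1679616 ≡ 2421 (mod 2867)
6^16 ≡ 2421^2 = 5861241 ≡ 1093 (mod 2867)
6^32 ≡ 1093^2 = 1194649 ≡ 1977 (mod 2867)
6^64 ≡ 1977^2 = 3908529 ≡ 808 (mod 2867)
6^128 ≡ 808^2 = 652864 ≡ 2055 (mod 2867)
6^256 ≡ 2055^2 = 4223025 ≡ 2801 (mod 2867)
6^512 ≡ 2801^2 = 7845601 ≡ 1489 (mod 2867)
6^1024 ≡ 1489^2 = 2217121 ≡ 930 (mod 2867)
6^2048 ≡ 930^2 = 864900 ≡ 1933 (mod 2867)
2866 = 2048 + 512 + 256 + 32 + 16 + 2 in binary powers of 2.
So 6^2866 ≡ 1933 · 1489 · 2801 · 1977 · 1093 · 36 ≡ 1896 (mod 2867).
Since 1896 ≠ 1, base 6 is a Fermat witness: 2867 is composite.

1896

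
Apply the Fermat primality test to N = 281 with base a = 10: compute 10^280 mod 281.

10^1 ≡ 10 (mod 281)
10^2 ≡ 10^2 = 100 ≡ 100 (mod 281)
10^4 ≡ 100^2 = 10000 ≡ 165 (mod 281)
10^8 ≡ 165^2 = 27225 ≡ 249 (mod 281)
10^16 ≡ 249^2 = 62001 ≡ 181 (mod 281)
10^32 ≡ 181^2 = 32761 ≡ 165 (mod 281)
10^64 ≡ 165^2 = 27225 ≡ 249 (mod 281)
10^128 ≡ 249^2 = 62001 ≡ 181 (mod 281)
10^256 ≡ 181^2 = 32761 ≡ 165 (mod 281)
280 = 256 + 16 + 8 in binary powers of 2.
So 10^280 ≡ 165 · 181 · 249 ≡ 1 (mod 281).
Since the result is 1, base 10 gives no evidence that 281 is composite.

1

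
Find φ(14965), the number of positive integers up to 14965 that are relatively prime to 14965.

11520

Factor: 14965 = 5 · 41 · 73.
φ(14965) = (5−1) · (41−1) · (73−1) = 4 · 40 · 72 = 11520.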